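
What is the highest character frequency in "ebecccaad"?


Input: ebecccaad
Character counts:
  'a': 2
  'b': 1
  'c': 3
  'd': 1
  'e': 2
Maximum frequency: 3

3


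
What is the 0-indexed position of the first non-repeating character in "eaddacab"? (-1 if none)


Input: eaddacab
Character frequencies:
  'a': 3
  'b': 1
  'c': 1
  'd': 2
  'e': 1
Scanning left to right for freq == 1:
  Position 0 ('e'): unique! => answer = 0

0


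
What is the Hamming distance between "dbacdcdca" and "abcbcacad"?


Comparing "dbacdcdca" and "abcbcacad" position by position:
  Position 0: 'd' vs 'a' => differ
  Position 1: 'b' vs 'b' => same
  Position 2: 'a' vs 'c' => differ
  Position 3: 'c' vs 'b' => differ
  Position 4: 'd' vs 'c' => differ
  Position 5: 'c' vs 'a' => differ
  Position 6: 'd' vs 'c' => differ
  Position 7: 'c' vs 'a' => differ
  Position 8: 'a' vs 'd' => differ
Total differences (Hamming distance): 8

8


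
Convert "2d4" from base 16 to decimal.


Input: "2d4" in base 16
Positional expansion:
  Digit '2' (value 2) x 16^2 = 512
  Digit 'd' (value 13) x 16^1 = 208
  Digit '4' (value 4) x 16^0 = 4
Sum = 724

724


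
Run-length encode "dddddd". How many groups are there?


Input: dddddd
Scanning for consecutive runs:
  Group 1: 'd' x 6 (positions 0-5)
Total groups: 1

1


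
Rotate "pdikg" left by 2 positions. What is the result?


Input: "pdikg", rotate left by 2
First 2 characters: "pd"
Remaining characters: "ikg"
Concatenate remaining + first: "ikg" + "pd" = "ikgpd"

ikgpd


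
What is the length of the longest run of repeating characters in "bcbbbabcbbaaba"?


Input: "bcbbbabcbbaaba"
Scanning for longest run:
  Position 1 ('c'): new char, reset run to 1
  Position 2 ('b'): new char, reset run to 1
  Position 3 ('b'): continues run of 'b', length=2
  Position 4 ('b'): continues run of 'b', length=3
  Position 5 ('a'): new char, reset run to 1
  Position 6 ('b'): new char, reset run to 1
  Position 7 ('c'): new char, reset run to 1
  Position 8 ('b'): new char, reset run to 1
  Position 9 ('b'): continues run of 'b', length=2
  Position 10 ('a'): new char, reset run to 1
  Position 11 ('a'): continues run of 'a', length=2
  Position 12 ('b'): new char, reset run to 1
  Position 13 ('a'): new char, reset run to 1
Longest run: 'b' with length 3

3


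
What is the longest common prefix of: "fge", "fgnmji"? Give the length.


Words: fge, fgnmji
  Position 0: all 'f' => match
  Position 1: all 'g' => match
  Position 2: ('e', 'n') => mismatch, stop
LCP = "fg" (length 2)

2


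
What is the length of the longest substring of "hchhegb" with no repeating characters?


Input: "hchhegb"
Sliding window (track last position of each char):
  Position 0 ('h'): window [0,0] length 1 -- new best
  Position 1 ('c'): window [0,1] length 2 -- new best
  Position 2 ('h'): repeat (last at 0), move window start to 1
  Position 2 ('h'): window [1,2] length 2
  Position 3 ('h'): repeat (last at 2), move window start to 3
  Position 3 ('h'): window [3,3] length 1
  Position 4 ('e'): window [3,4] length 2
  Position 5 ('g'): window [3,5] length 3 -- new best
  Position 6 ('b'): window [3,6] length 4 -- new best
Longest substring with no repeats: "hegb" with length 4

4


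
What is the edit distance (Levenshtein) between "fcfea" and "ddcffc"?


Computing edit distance: "fcfea" -> "ddcffc"
DP table:
           d    d    c    f    f    c
      0    1    2    3    4    5    6
  f   1    1    2    3    3    4    5
  c   2    2    2    2    3    4    4
  f   3    3    3    3    2    3    4
  e   4    4    4    4    3    3    4
  a   5    5    5    5    4    4    4
Edit distance = dp[5][6] = 4

4


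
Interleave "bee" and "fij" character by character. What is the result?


Interleaving "bee" and "fij":
  Position 0: 'b' from first, 'f' from second => "bf"
  Position 1: 'e' from first, 'i' from second => "ei"
  Position 2: 'e' from first, 'j' from second => "ej"
Result: bfeiej

bfeiej


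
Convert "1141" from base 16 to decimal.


Input: "1141" in base 16
Positional expansion:
  Digit '1' (value 1) x 16^3 = 4096
  Digit '1' (value 1) x 16^2 = 256
  Digit '4' (value 4) x 16^1 = 64
  Digit '1' (value 1) x 16^0 = 1
Sum = 4417

4417


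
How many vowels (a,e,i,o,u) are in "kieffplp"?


Input: kieffplp
Checking each character:
  'k' at position 0: consonant
  'i' at position 1: vowel (running total: 1)
  'e' at position 2: vowel (running total: 2)
  'f' at position 3: consonant
  'f' at position 4: consonant
  'p' at position 5: consonant
  'l' at position 6: consonant
  'p' at position 7: consonant
Total vowels: 2

2


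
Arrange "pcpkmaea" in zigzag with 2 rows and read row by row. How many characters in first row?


Zigzag "pcpkmaea" into 2 rows:
Placing characters:
  'p' => row 0
  'c' => row 1
  'p' => row 0
  'k' => row 1
  'm' => row 0
  'a' => row 1
  'e' => row 0
  'a' => row 1
Rows:
  Row 0: "ppme"
  Row 1: "ckaa"
First row length: 4

4


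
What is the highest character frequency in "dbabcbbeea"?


Input: dbabcbbeea
Character counts:
  'a': 2
  'b': 4
  'c': 1
  'd': 1
  'e': 2
Maximum frequency: 4

4


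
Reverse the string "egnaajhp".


Input: egnaajhp
Reading characters right to left:
  Position 7: 'p'
  Position 6: 'h'
  Position 5: 'j'
  Position 4: 'a'
  Position 3: 'a'
  Position 2: 'n'
  Position 1: 'g'
  Position 0: 'e'
Reversed: phjaange

phjaange


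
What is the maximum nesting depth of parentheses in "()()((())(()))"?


Input: "()()((())(()))"
Tracking depth:
  Position 0 '(': depth becomes 1
  Position 1 ')': depth becomes 0
  Position 2 '(': depth becomes 1
  Position 3 ')': depth becomes 0
  Position 4 '(': depth becomes 1
  Position 5 '(': depth becomes 2
  Position 6 '(': depth becomes 3
  Position 7 ')': depth becomes 2
  Position 8 ')': depth becomes 1
  Position 9 '(': depth becomes 2
  Position 10 '(': depth becomes 3
  Position 11 ')': depth becomes 2
  Position 12 ')': depth becomes 1
  Position 13 ')': depth becomes 0
Maximum depth reached: 3

3


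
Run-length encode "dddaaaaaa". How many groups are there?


Input: dddaaaaaa
Scanning for consecutive runs:
  Group 1: 'd' x 3 (positions 0-2)
  Group 2: 'a' x 6 (positions 3-8)
Total groups: 2

2


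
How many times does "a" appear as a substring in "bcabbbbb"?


Searching for "a" in "bcabbbbb"
Scanning each position:
  Position 0: "b" => no
  Position 1: "c" => no
  Position 2: "a" => MATCH
  Position 3: "b" => no
  Position 4: "b" => no
  Position 5: "b" => no
  Position 6: "b" => no
  Position 7: "b" => no
Total occurrences: 1

1


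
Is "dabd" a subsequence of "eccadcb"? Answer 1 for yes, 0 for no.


Check if "dabd" is a subsequence of "eccadcb"
Greedy scan:
  Position 0 ('e'): no match needed
  Position 1 ('c'): no match needed
  Position 2 ('c'): no match needed
  Position 3 ('a'): no match needed
  Position 4 ('d'): matches sub[0] = 'd'
  Position 5 ('c'): no match needed
  Position 6 ('b'): no match needed
Only matched 1/4 characters => not a subsequence

0


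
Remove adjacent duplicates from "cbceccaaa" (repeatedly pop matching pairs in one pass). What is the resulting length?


Input: cbceccaaa
Stack-based adjacent duplicate removal:
  Read 'c': push. Stack: c
  Read 'b': push. Stack: cb
  Read 'c': push. Stack: cbc
  Read 'e': push. Stack: cbce
  Read 'c': push. Stack: cbcec
  Read 'c': matches stack top 'c' => pop. Stack: cbce
  Read 'a': push. Stack: cbcea
  Read 'a': matches stack top 'a' => pop. Stack: cbce
  Read 'a': push. Stack: cbcea
Final stack: "cbcea" (length 5)

5


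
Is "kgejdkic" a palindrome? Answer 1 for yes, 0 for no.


Input: kgejdkic
Reversed: cikdjegk
  Compare pos 0 ('k') with pos 7 ('c'): MISMATCH
  Compare pos 1 ('g') with pos 6 ('i'): MISMATCH
  Compare pos 2 ('e') with pos 5 ('k'): MISMATCH
  Compare pos 3 ('j') with pos 4 ('d'): MISMATCH
Result: not a palindrome

0


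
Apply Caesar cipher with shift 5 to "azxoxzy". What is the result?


Caesar cipher: shift "azxoxzy" by 5
  'a' (pos 0) + 5 = pos 5 = 'f'
  'z' (pos 25) + 5 = pos 4 = 'e'
  'x' (pos 23) + 5 = pos 2 = 'c'
  'o' (pos 14) + 5 = pos 19 = 't'
  'x' (pos 23) + 5 = pos 2 = 'c'
  'z' (pos 25) + 5 = pos 4 = 'e'
  'y' (pos 24) + 5 = pos 3 = 'd'
Result: fectced

fectced


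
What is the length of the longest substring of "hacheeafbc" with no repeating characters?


Input: "hacheeafbc"
Sliding window (track last position of each char):
  Position 0 ('h'): window [0,0] length 1 -- new best
  Position 1 ('a'): window [0,1] length 2 -- new best
  Position 2 ('c'): window [0,2] length 3 -- new best
  Position 3 ('h'): repeat (last at 0), move window start to 1
  Position 3 ('h'): window [1,3] length 3
  Position 4 ('e'): window [1,4] length 4 -- new best
  Position 5 ('e'): repeat (last at 4), move window start to 5
  Position 5 ('e'): window [5,5] length 1
  Position 6 ('a'): window [5,6] length 2
  Position 7 ('f'): window [5,7] length 3
  Position 8 ('b'): window [5,8] length 4
  Position 9 ('c'): window [5,9] length 5 -- new best
Longest substring with no repeats: "eafbc" with length 5

5


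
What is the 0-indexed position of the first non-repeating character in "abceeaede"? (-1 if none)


Input: abceeaede
Character frequencies:
  'a': 2
  'b': 1
  'c': 1
  'd': 1
  'e': 4
Scanning left to right for freq == 1:
  Position 0 ('a'): freq=2, skip
  Position 1 ('b'): unique! => answer = 1

1


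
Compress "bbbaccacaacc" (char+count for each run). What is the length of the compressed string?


Input: bbbaccacaacc
Runs:
  'b' x 3 => "b3"
  'a' x 1 => "a1"
  'c' x 2 => "c2"
  'a' x 1 => "a1"
  'c' x 1 => "c1"
  'a' x 2 => "a2"
  'c' x 2 => "c2"
Compressed: "b3a1c2a1c1a2c2"
Compressed length: 14

14


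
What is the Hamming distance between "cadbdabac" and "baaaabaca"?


Comparing "cadbdabac" and "baaaabaca" position by position:
  Position 0: 'c' vs 'b' => differ
  Position 1: 'a' vs 'a' => same
  Position 2: 'd' vs 'a' => differ
  Position 3: 'b' vs 'a' => differ
  Position 4: 'd' vs 'a' => differ
  Position 5: 'a' vs 'b' => differ
  Position 6: 'b' vs 'a' => differ
  Position 7: 'a' vs 'c' => differ
  Position 8: 'c' vs 'a' => differ
Total differences (Hamming distance): 8

8


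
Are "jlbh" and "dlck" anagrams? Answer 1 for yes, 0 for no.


Strings: "jlbh", "dlck"
Sorted first:  bhjl
Sorted second: cdkl
Differ at position 0: 'b' vs 'c' => not anagrams

0


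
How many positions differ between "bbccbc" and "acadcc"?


Comparing "bbccbc" and "acadcc" position by position:
  Position 0: 'b' vs 'a' => DIFFER
  Position 1: 'b' vs 'c' => DIFFER
  Position 2: 'c' vs 'a' => DIFFER
  Position 3: 'c' vs 'd' => DIFFER
  Position 4: 'b' vs 'c' => DIFFER
  Position 5: 'c' vs 'c' => same
Positions that differ: 5

5


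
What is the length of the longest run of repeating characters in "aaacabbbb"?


Input: "aaacabbbb"
Scanning for longest run:
  Position 1 ('a'): continues run of 'a', length=2
  Position 2 ('a'): continues run of 'a', length=3
  Position 3 ('c'): new char, reset run to 1
  Position 4 ('a'): new char, reset run to 1
  Position 5 ('b'): new char, reset run to 1
  Position 6 ('b'): continues run of 'b', length=2
  Position 7 ('b'): continues run of 'b', length=3
  Position 8 ('b'): continues run of 'b', length=4
Longest run: 'b' with length 4

4


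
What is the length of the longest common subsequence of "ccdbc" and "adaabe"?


LCS of "ccdbc" and "adaabe"
DP table:
           a    d    a    a    b    e
      0    0    0    0    0    0    0
  c   0    0    0    0    0    0    0
  c   0    0    0    0    0    0    0
  d   0    0    1    1    1    1    1
  b   0    0    1    1    1    2    2
  c   0    0    1    1    1    2    2
LCS length = dp[5][6] = 2

2


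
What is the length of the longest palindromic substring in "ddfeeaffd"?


Input: "ddfeeaffd"
Checking substrings for palindromes:
  [0:2] "dd" (len 2) => palindrome
  [3:5] "ee" (len 2) => palindrome
  [6:8] "ff" (len 2) => palindrome
Longest palindromic substring: "dd" with length 2

2


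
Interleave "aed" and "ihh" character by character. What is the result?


Interleaving "aed" and "ihh":
  Position 0: 'a' from first, 'i' from second => "ai"
  Position 1: 'e' from first, 'h' from second => "eh"
  Position 2: 'd' from first, 'h' from second => "dh"
Result: aiehdh

aiehdh


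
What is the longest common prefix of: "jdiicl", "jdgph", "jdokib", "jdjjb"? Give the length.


Words: jdiicl, jdgph, jdokib, jdjjb
  Position 0: all 'j' => match
  Position 1: all 'd' => match
  Position 2: ('i', 'g', 'o', 'j') => mismatch, stop
LCP = "jd" (length 2)

2


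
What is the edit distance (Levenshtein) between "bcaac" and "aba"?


Computing edit distance: "bcaac" -> "aba"
DP table:
           a    b    a
      0    1    2    3
  b   1    1    1    2
  c   2    2    2    2
  a   3    2    3    2
  a   4    3    3    3
  c   5    4    4    4
Edit distance = dp[5][3] = 4

4


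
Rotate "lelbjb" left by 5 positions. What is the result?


Input: "lelbjb", rotate left by 5
First 5 characters: "lelbj"
Remaining characters: "b"
Concatenate remaining + first: "b" + "lelbj" = "blelbj"

blelbj


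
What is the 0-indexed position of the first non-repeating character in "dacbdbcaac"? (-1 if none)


Input: dacbdbcaac
Character frequencies:
  'a': 3
  'b': 2
  'c': 3
  'd': 2
Scanning left to right for freq == 1:
  Position 0 ('d'): freq=2, skip
  Position 1 ('a'): freq=3, skip
  Position 2 ('c'): freq=3, skip
  Position 3 ('b'): freq=2, skip
  Position 4 ('d'): freq=2, skip
  Position 5 ('b'): freq=2, skip
  Position 6 ('c'): freq=3, skip
  Position 7 ('a'): freq=3, skip
  Position 8 ('a'): freq=3, skip
  Position 9 ('c'): freq=3, skip
  No unique character found => answer = -1

-1


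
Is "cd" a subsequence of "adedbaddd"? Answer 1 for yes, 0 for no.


Check if "cd" is a subsequence of "adedbaddd"
Greedy scan:
  Position 0 ('a'): no match needed
  Position 1 ('d'): no match needed
  Position 2 ('e'): no match needed
  Position 3 ('d'): no match needed
  Position 4 ('b'): no match needed
  Position 5 ('a'): no match needed
  Position 6 ('d'): no match needed
  Position 7 ('d'): no match needed
  Position 8 ('d'): no match needed
Only matched 0/2 characters => not a subsequence

0


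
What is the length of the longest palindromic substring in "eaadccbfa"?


Input: "eaadccbfa"
Checking substrings for palindromes:
  [1:3] "aa" (len 2) => palindrome
  [4:6] "cc" (len 2) => palindrome
Longest palindromic substring: "aa" with length 2

2


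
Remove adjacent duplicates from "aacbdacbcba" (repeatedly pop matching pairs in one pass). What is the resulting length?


Input: aacbdacbcba
Stack-based adjacent duplicate removal:
  Read 'a': push. Stack: a
  Read 'a': matches stack top 'a' => pop. Stack: (empty)
  Read 'c': push. Stack: c
  Read 'b': push. Stack: cb
  Read 'd': push. Stack: cbd
  Read 'a': push. Stack: cbda
  Read 'c': push. Stack: cbdac
  Read 'b': push. Stack: cbdacb
  Read 'c': push. Stack: cbdacbc
  Read 'b': push. Stack: cbdacbcb
  Read 'a': push. Stack: cbdacbcba
Final stack: "cbdacbcba" (length 9)

9


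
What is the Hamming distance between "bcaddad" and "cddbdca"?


Comparing "bcaddad" and "cddbdca" position by position:
  Position 0: 'b' vs 'c' => differ
  Position 1: 'c' vs 'd' => differ
  Position 2: 'a' vs 'd' => differ
  Position 3: 'd' vs 'b' => differ
  Position 4: 'd' vs 'd' => same
  Position 5: 'a' vs 'c' => differ
  Position 6: 'd' vs 'a' => differ
Total differences (Hamming distance): 6

6


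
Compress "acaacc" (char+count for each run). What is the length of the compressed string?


Input: acaacc
Runs:
  'a' x 1 => "a1"
  'c' x 1 => "c1"
  'a' x 2 => "a2"
  'c' x 2 => "c2"
Compressed: "a1c1a2c2"
Compressed length: 8

8


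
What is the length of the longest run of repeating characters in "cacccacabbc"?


Input: "cacccacabbc"
Scanning for longest run:
  Position 1 ('a'): new char, reset run to 1
  Position 2 ('c'): new char, reset run to 1
  Position 3 ('c'): continues run of 'c', length=2
  Position 4 ('c'): continues run of 'c', length=3
  Position 5 ('a'): new char, reset run to 1
  Position 6 ('c'): new char, reset run to 1
  Position 7 ('a'): new char, reset run to 1
  Position 8 ('b'): new char, reset run to 1
  Position 9 ('b'): continues run of 'b', length=2
  Position 10 ('c'): new char, reset run to 1
Longest run: 'c' with length 3

3


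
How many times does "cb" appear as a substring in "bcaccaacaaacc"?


Searching for "cb" in "bcaccaacaaacc"
Scanning each position:
  Position 0: "bc" => no
  Position 1: "ca" => no
  Position 2: "ac" => no
  Position 3: "cc" => no
  Position 4: "ca" => no
  Position 5: "aa" => no
  Position 6: "ac" => no
  Position 7: "ca" => no
  Position 8: "aa" => no
  Position 9: "aa" => no
  Position 10: "ac" => no
  Position 11: "cc" => no
Total occurrences: 0

0


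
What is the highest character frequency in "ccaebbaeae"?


Input: ccaebbaeae
Character counts:
  'a': 3
  'b': 2
  'c': 2
  'e': 3
Maximum frequency: 3

3


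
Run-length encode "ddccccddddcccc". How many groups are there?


Input: ddccccddddcccc
Scanning for consecutive runs:
  Group 1: 'd' x 2 (positions 0-1)
  Group 2: 'c' x 4 (positions 2-5)
  Group 3: 'd' x 4 (positions 6-9)
  Group 4: 'c' x 4 (positions 10-13)
Total groups: 4

4


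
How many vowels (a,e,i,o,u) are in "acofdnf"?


Input: acofdnf
Checking each character:
  'a' at position 0: vowel (running total: 1)
  'c' at position 1: consonant
  'o' at position 2: vowel (running total: 2)
  'f' at position 3: consonant
  'd' at position 4: consonant
  'n' at position 5: consonant
  'f' at position 6: consonant
Total vowels: 2

2


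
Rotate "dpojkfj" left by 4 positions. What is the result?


Input: "dpojkfj", rotate left by 4
First 4 characters: "dpoj"
Remaining characters: "kfj"
Concatenate remaining + first: "kfj" + "dpoj" = "kfjdpoj"

kfjdpoj


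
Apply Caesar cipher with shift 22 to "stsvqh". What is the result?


Caesar cipher: shift "stsvqh" by 22
  's' (pos 18) + 22 = pos 14 = 'o'
  't' (pos 19) + 22 = pos 15 = 'p'
  's' (pos 18) + 22 = pos 14 = 'o'
  'v' (pos 21) + 22 = pos 17 = 'r'
  'q' (pos 16) + 22 = pos 12 = 'm'
  'h' (pos 7) + 22 = pos 3 = 'd'
Result: opormd

opormd


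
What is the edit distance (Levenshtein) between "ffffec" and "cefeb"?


Computing edit distance: "ffffec" -> "cefeb"
DP table:
           c    e    f    e    b
      0    1    2    3    4    5
  f   1    1    2    2    3    4
  f   2    2    2    2    3    4
  f   3    3    3    2    3    4
  f   4    4    4    3    3    4
  e   5    5    4    4    3    4
  c   6    5    5    5    4    4
Edit distance = dp[6][5] = 4

4


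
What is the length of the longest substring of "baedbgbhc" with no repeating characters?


Input: "baedbgbhc"
Sliding window (track last position of each char):
  Position 0 ('b'): window [0,0] length 1 -- new best
  Position 1 ('a'): window [0,1] length 2 -- new best
  Position 2 ('e'): window [0,2] length 3 -- new best
  Position 3 ('d'): window [0,3] length 4 -- new best
  Position 4 ('b'): repeat (last at 0), move window start to 1
  Position 4 ('b'): window [1,4] length 4
  Position 5 ('g'): window [1,5] length 5 -- new best
  Position 6 ('b'): repeat (last at 4), move window start to 5
  Position 6 ('b'): window [5,6] length 2
  Position 7 ('h'): window [5,7] length 3
  Position 8 ('c'): window [5,8] length 4
Longest substring with no repeats: "aedbg" with length 5

5


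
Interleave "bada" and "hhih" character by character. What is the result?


Interleaving "bada" and "hhih":
  Position 0: 'b' from first, 'h' from second => "bh"
  Position 1: 'a' from first, 'h' from second => "ah"
  Position 2: 'd' from first, 'i' from second => "di"
  Position 3: 'a' from first, 'h' from second => "ah"
Result: bhahdiah

bhahdiah


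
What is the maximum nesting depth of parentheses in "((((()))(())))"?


Input: "((((()))(())))"
Tracking depth:
  Position 0 '(': depth becomes 1
  Position 1 '(': depth becomes 2
  Position 2 '(': depth becomes 3
  Position 3 '(': depth becomes 4
  Position 4 '(': depth becomes 5
  Position 5 ')': depth becomes 4
  Position 6 ')': depth becomes 3
  Position 7 ')': depth becomes 2
  Position 8 '(': depth becomes 3
  Position 9 '(': depth becomes 4
  Position 10 ')': depth becomes 3
  Position 11 ')': depth becomes 2
  Position 12 ')': depth becomes 1
  Position 13 ')': depth becomes 0
Maximum depth reached: 5

5


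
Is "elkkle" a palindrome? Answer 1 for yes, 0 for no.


Input: elkkle
Reversed: elkkle
  Compare pos 0 ('e') with pos 5 ('e'): match
  Compare pos 1 ('l') with pos 4 ('l'): match
  Compare pos 2 ('k') with pos 3 ('k'): match
Result: palindrome

1


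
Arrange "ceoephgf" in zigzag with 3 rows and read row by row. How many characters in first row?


Zigzag "ceoephgf" into 3 rows:
Placing characters:
  'c' => row 0
  'e' => row 1
  'o' => row 2
  'e' => row 1
  'p' => row 0
  'h' => row 1
  'g' => row 2
  'f' => row 1
Rows:
  Row 0: "cp"
  Row 1: "eehf"
  Row 2: "og"
First row length: 2

2


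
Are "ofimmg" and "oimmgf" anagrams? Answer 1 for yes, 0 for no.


Strings: "ofimmg", "oimmgf"
Sorted first:  fgimmo
Sorted second: fgimmo
Sorted forms match => anagrams

1


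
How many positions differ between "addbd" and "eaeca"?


Comparing "addbd" and "eaeca" position by position:
  Position 0: 'a' vs 'e' => DIFFER
  Position 1: 'd' vs 'a' => DIFFER
  Position 2: 'd' vs 'e' => DIFFER
  Position 3: 'b' vs 'c' => DIFFER
  Position 4: 'd' vs 'a' => DIFFER
Positions that differ: 5

5


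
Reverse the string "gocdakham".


Input: gocdakham
Reading characters right to left:
  Position 8: 'm'
  Position 7: 'a'
  Position 6: 'h'
  Position 5: 'k'
  Position 4: 'a'
  Position 3: 'd'
  Position 2: 'c'
  Position 1: 'o'
  Position 0: 'g'
Reversed: mahkadcog

mahkadcog


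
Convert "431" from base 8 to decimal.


Input: "431" in base 8
Positional expansion:
  Digit '4' (value 4) x 8^2 = 256
  Digit '3' (value 3) x 8^1 = 24
  Digit '1' (value 1) x 8^0 = 1
Sum = 281

281


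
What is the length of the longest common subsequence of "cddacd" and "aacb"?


LCS of "cddacd" and "aacb"
DP table:
           a    a    c    b
      0    0    0    0    0
  c   0    0    0    1    1
  d   0    0    0    1    1
  d   0    0    0    1    1
  a   0    1    1    1    1
  c   0    1    1    2    2
  d   0    1    1    2    2
LCS length = dp[6][4] = 2

2


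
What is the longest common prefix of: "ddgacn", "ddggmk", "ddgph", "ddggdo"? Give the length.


Words: ddgacn, ddggmk, ddgph, ddggdo
  Position 0: all 'd' => match
  Position 1: all 'd' => match
  Position 2: all 'g' => match
  Position 3: ('a', 'g', 'p', 'g') => mismatch, stop
LCP = "ddg" (length 3)

3


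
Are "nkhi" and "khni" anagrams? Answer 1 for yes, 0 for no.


Strings: "nkhi", "khni"
Sorted first:  hikn
Sorted second: hikn
Sorted forms match => anagrams

1


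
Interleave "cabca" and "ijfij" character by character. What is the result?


Interleaving "cabca" and "ijfij":
  Position 0: 'c' from first, 'i' from second => "ci"
  Position 1: 'a' from first, 'j' from second => "aj"
  Position 2: 'b' from first, 'f' from second => "bf"
  Position 3: 'c' from first, 'i' from second => "ci"
  Position 4: 'a' from first, 'j' from second => "aj"
Result: ciajbfciaj

ciajbfciaj


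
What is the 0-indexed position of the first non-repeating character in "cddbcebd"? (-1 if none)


Input: cddbcebd
Character frequencies:
  'b': 2
  'c': 2
  'd': 3
  'e': 1
Scanning left to right for freq == 1:
  Position 0 ('c'): freq=2, skip
  Position 1 ('d'): freq=3, skip
  Position 2 ('d'): freq=3, skip
  Position 3 ('b'): freq=2, skip
  Position 4 ('c'): freq=2, skip
  Position 5 ('e'): unique! => answer = 5

5


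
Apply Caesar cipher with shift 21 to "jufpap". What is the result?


Caesar cipher: shift "jufpap" by 21
  'j' (pos 9) + 21 = pos 4 = 'e'
  'u' (pos 20) + 21 = pos 15 = 'p'
  'f' (pos 5) + 21 = pos 0 = 'a'
  'p' (pos 15) + 21 = pos 10 = 'k'
  'a' (pos 0) + 21 = pos 21 = 'v'
  'p' (pos 15) + 21 = pos 10 = 'k'
Result: epakvk

epakvk


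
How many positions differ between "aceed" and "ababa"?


Comparing "aceed" and "ababa" position by position:
  Position 0: 'a' vs 'a' => same
  Position 1: 'c' vs 'b' => DIFFER
  Position 2: 'e' vs 'a' => DIFFER
  Position 3: 'e' vs 'b' => DIFFER
  Position 4: 'd' vs 'a' => DIFFER
Positions that differ: 4

4


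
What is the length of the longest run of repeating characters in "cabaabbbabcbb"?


Input: "cabaabbbabcbb"
Scanning for longest run:
  Position 1 ('a'): new char, reset run to 1
  Position 2 ('b'): new char, reset run to 1
  Position 3 ('a'): new char, reset run to 1
  Position 4 ('a'): continues run of 'a', length=2
  Position 5 ('b'): new char, reset run to 1
  Position 6 ('b'): continues run of 'b', length=2
  Position 7 ('b'): continues run of 'b', length=3
  Position 8 ('a'): new char, reset run to 1
  Position 9 ('b'): new char, reset run to 1
  Position 10 ('c'): new char, reset run to 1
  Position 11 ('b'): new char, reset run to 1
  Position 12 ('b'): continues run of 'b', length=2
Longest run: 'b' with length 3

3


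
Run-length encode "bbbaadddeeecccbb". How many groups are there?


Input: bbbaadddeeecccbb
Scanning for consecutive runs:
  Group 1: 'b' x 3 (positions 0-2)
  Group 2: 'a' x 2 (positions 3-4)
  Group 3: 'd' x 3 (positions 5-7)
  Group 4: 'e' x 3 (positions 8-10)
  Group 5: 'c' x 3 (positions 11-13)
  Group 6: 'b' x 2 (positions 14-15)
Total groups: 6

6


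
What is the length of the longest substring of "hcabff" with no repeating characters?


Input: "hcabff"
Sliding window (track last position of each char):
  Position 0 ('h'): window [0,0] length 1 -- new best
  Position 1 ('c'): window [0,1] length 2 -- new best
  Position 2 ('a'): window [0,2] length 3 -- new best
  Position 3 ('b'): window [0,3] length 4 -- new best
  Position 4 ('f'): window [0,4] length 5 -- new best
  Position 5 ('f'): repeat (last at 4), move window start to 5
  Position 5 ('f'): window [5,5] length 1
Longest substring with no repeats: "hcabf" with length 5

5


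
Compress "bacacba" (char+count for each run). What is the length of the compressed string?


Input: bacacba
Runs:
  'b' x 1 => "b1"
  'a' x 1 => "a1"
  'c' x 1 => "c1"
  'a' x 1 => "a1"
  'c' x 1 => "c1"
  'b' x 1 => "b1"
  'a' x 1 => "a1"
Compressed: "b1a1c1a1c1b1a1"
Compressed length: 14

14


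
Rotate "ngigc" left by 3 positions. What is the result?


Input: "ngigc", rotate left by 3
First 3 characters: "ngi"
Remaining characters: "gc"
Concatenate remaining + first: "gc" + "ngi" = "gcngi"

gcngi


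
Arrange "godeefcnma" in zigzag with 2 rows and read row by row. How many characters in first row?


Zigzag "godeefcnma" into 2 rows:
Placing characters:
  'g' => row 0
  'o' => row 1
  'd' => row 0
  'e' => row 1
  'e' => row 0
  'f' => row 1
  'c' => row 0
  'n' => row 1
  'm' => row 0
  'a' => row 1
Rows:
  Row 0: "gdecm"
  Row 1: "oefna"
First row length: 5

5


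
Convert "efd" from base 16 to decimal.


Input: "efd" in base 16
Positional expansion:
  Digit 'e' (value 14) x 16^2 = 3584
  Digit 'f' (value 15) x 16^1 = 240
  Digit 'd' (value 13) x 16^0 = 13
Sum = 3837

3837


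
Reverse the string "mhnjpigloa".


Input: mhnjpigloa
Reading characters right to left:
  Position 9: 'a'
  Position 8: 'o'
  Position 7: 'l'
  Position 6: 'g'
  Position 5: 'i'
  Position 4: 'p'
  Position 3: 'j'
  Position 2: 'n'
  Position 1: 'h'
  Position 0: 'm'
Reversed: aolgipjnhm

aolgipjnhm


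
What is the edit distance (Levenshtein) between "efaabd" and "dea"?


Computing edit distance: "efaabd" -> "dea"
DP table:
           d    e    a
      0    1    2    3
  e   1    1    1    2
  f   2    2    2    2
  a   3    3    3    2
  a   4    4    4    3
  b   5    5    5    4
  d   6    5    6    5
Edit distance = dp[6][3] = 5

5


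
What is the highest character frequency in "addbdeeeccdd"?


Input: addbdeeeccdd
Character counts:
  'a': 1
  'b': 1
  'c': 2
  'd': 5
  'e': 3
Maximum frequency: 5

5


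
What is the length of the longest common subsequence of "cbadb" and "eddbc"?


LCS of "cbadb" and "eddbc"
DP table:
           e    d    d    b    c
      0    0    0    0    0    0
  c   0    0    0    0    0    1
  b   0    0    0    0    1    1
  a   0    0    0    0    1    1
  d   0    0    1    1    1    1
  b   0    0    1    1    2    2
LCS length = dp[5][5] = 2

2


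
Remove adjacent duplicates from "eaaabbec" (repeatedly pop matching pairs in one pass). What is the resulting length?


Input: eaaabbec
Stack-based adjacent duplicate removal:
  Read 'e': push. Stack: e
  Read 'a': push. Stack: ea
  Read 'a': matches stack top 'a' => pop. Stack: e
  Read 'a': push. Stack: ea
  Read 'b': push. Stack: eab
  Read 'b': matches stack top 'b' => pop. Stack: ea
  Read 'e': push. Stack: eae
  Read 'c': push. Stack: eaec
Final stack: "eaec" (length 4)

4


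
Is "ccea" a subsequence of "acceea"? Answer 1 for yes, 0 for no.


Check if "ccea" is a subsequence of "acceea"
Greedy scan:
  Position 0 ('a'): no match needed
  Position 1 ('c'): matches sub[0] = 'c'
  Position 2 ('c'): matches sub[1] = 'c'
  Position 3 ('e'): matches sub[2] = 'e'
  Position 4 ('e'): no match needed
  Position 5 ('a'): matches sub[3] = 'a'
All 4 characters matched => is a subsequence

1


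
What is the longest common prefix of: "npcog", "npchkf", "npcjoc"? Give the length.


Words: npcog, npchkf, npcjoc
  Position 0: all 'n' => match
  Position 1: all 'p' => match
  Position 2: all 'c' => match
  Position 3: ('o', 'h', 'j') => mismatch, stop
LCP = "npc" (length 3)

3


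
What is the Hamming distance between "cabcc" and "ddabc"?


Comparing "cabcc" and "ddabc" position by position:
  Position 0: 'c' vs 'd' => differ
  Position 1: 'a' vs 'd' => differ
  Position 2: 'b' vs 'a' => differ
  Position 3: 'c' vs 'b' => differ
  Position 4: 'c' vs 'c' => same
Total differences (Hamming distance): 4

4


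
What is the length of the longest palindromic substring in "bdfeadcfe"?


Input: "bdfeadcfe"
Checking substrings for palindromes:
  No multi-char palindromic substrings found
Longest palindromic substring: "b" with length 1

1


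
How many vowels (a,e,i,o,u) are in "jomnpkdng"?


Input: jomnpkdng
Checking each character:
  'j' at position 0: consonant
  'o' at position 1: vowel (running total: 1)
  'm' at position 2: consonant
  'n' at position 3: consonant
  'p' at position 4: consonant
  'k' at position 5: consonant
  'd' at position 6: consonant
  'n' at position 7: consonant
  'g' at position 8: consonant
Total vowels: 1

1


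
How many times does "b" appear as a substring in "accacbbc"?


Searching for "b" in "accacbbc"
Scanning each position:
  Position 0: "a" => no
  Position 1: "c" => no
  Position 2: "c" => no
  Position 3: "a" => no
  Position 4: "c" => no
  Position 5: "b" => MATCH
  Position 6: "b" => MATCH
  Position 7: "c" => no
Total occurrences: 2

2


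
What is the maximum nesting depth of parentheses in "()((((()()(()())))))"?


Input: "()((((()()(()())))))"
Tracking depth:
  Position 0 '(': depth becomes 1
  Position 1 ')': depth becomes 0
  Position 2 '(': depth becomes 1
  Position 3 '(': depth becomes 2
  Position 4 '(': depth becomes 3
  Position 5 '(': depth becomes 4
  Position 6 '(': depth becomes 5
  Position 7 ')': depth becomes 4
  Position 8 '(': depth becomes 5
  Position 9 ')': depth becomes 4
  Position 10 '(': depth becomes 5
  Position 11 '(': depth becomes 6
  Position 12 ')': depth becomes 5
  Position 13 '(': depth becomes 6
  Position 14 ')': depth becomes 5
  Position 15 ')': depth becomes 4
  Position 16 ')': depth becomes 3
  Position 17 ')': depth becomes 2
  Position 18 ')': depth becomes 1
  Position 19 ')': depth becomes 0
Maximum depth reached: 6

6


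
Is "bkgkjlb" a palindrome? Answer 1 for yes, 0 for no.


Input: bkgkjlb
Reversed: bljkgkb
  Compare pos 0 ('b') with pos 6 ('b'): match
  Compare pos 1 ('k') with pos 5 ('l'): MISMATCH
  Compare pos 2 ('g') with pos 4 ('j'): MISMATCH
Result: not a palindrome

0


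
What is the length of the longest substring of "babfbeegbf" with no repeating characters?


Input: "babfbeegbf"
Sliding window (track last position of each char):
  Position 0 ('b'): window [0,0] length 1 -- new best
  Position 1 ('a'): window [0,1] length 2 -- new best
  Position 2 ('b'): repeat (last at 0), move window start to 1
  Position 2 ('b'): window [1,2] length 2
  Position 3 ('f'): window [1,3] length 3 -- new best
  Position 4 ('b'): repeat (last at 2), move window start to 3
  Position 4 ('b'): window [3,4] length 2
  Position 5 ('e'): window [3,5] length 3
  Position 6 ('e'): repeat (last at 5), move window start to 6
  Position 6 ('e'): window [6,6] length 1
  Position 7 ('g'): window [6,7] length 2
  Position 8 ('b'): window [6,8] length 3
  Position 9 ('f'): window [6,9] length 4 -- new best
Longest substring with no repeats: "egbf" with length 4

4


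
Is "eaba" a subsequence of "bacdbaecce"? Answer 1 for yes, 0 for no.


Check if "eaba" is a subsequence of "bacdbaecce"
Greedy scan:
  Position 0 ('b'): no match needed
  Position 1 ('a'): no match needed
  Position 2 ('c'): no match needed
  Position 3 ('d'): no match needed
  Position 4 ('b'): no match needed
  Position 5 ('a'): no match needed
  Position 6 ('e'): matches sub[0] = 'e'
  Position 7 ('c'): no match needed
  Position 8 ('c'): no match needed
  Position 9 ('e'): no match needed
Only matched 1/4 characters => not a subsequence

0


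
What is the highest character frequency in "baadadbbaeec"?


Input: baadadbbaeec
Character counts:
  'a': 4
  'b': 3
  'c': 1
  'd': 2
  'e': 2
Maximum frequency: 4

4


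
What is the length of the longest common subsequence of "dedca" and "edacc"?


LCS of "dedca" and "edacc"
DP table:
           e    d    a    c    c
      0    0    0    0    0    0
  d   0    0    1    1    1    1
  e   0    1    1    1    1    1
  d   0    1    2    2    2    2
  c   0    1    2    2    3    3
  a   0    1    2    3    3    3
LCS length = dp[5][5] = 3

3


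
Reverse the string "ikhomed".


Input: ikhomed
Reading characters right to left:
  Position 6: 'd'
  Position 5: 'e'
  Position 4: 'm'
  Position 3: 'o'
  Position 2: 'h'
  Position 1: 'k'
  Position 0: 'i'
Reversed: demohki

demohki


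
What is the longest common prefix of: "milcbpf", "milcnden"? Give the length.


Words: milcbpf, milcnden
  Position 0: all 'm' => match
  Position 1: all 'i' => match
  Position 2: all 'l' => match
  Position 3: all 'c' => match
  Position 4: ('b', 'n') => mismatch, stop
LCP = "milc" (length 4)

4


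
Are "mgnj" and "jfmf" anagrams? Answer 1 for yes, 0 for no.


Strings: "mgnj", "jfmf"
Sorted first:  gjmn
Sorted second: ffjm
Differ at position 0: 'g' vs 'f' => not anagrams

0


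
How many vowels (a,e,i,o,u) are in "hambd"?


Input: hambd
Checking each character:
  'h' at position 0: consonant
  'a' at position 1: vowel (running total: 1)
  'm' at position 2: consonant
  'b' at position 3: consonant
  'd' at position 4: consonant
Total vowels: 1

1


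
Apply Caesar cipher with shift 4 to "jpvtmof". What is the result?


Caesar cipher: shift "jpvtmof" by 4
  'j' (pos 9) + 4 = pos 13 = 'n'
  'p' (pos 15) + 4 = pos 19 = 't'
  'v' (pos 21) + 4 = pos 25 = 'z'
  't' (pos 19) + 4 = pos 23 = 'x'
  'm' (pos 12) + 4 = pos 16 = 'q'
  'o' (pos 14) + 4 = pos 18 = 's'
  'f' (pos 5) + 4 = pos 9 = 'j'
Result: ntzxqsj

ntzxqsj


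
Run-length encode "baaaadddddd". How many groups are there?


Input: baaaadddddd
Scanning for consecutive runs:
  Group 1: 'b' x 1 (positions 0-0)
  Group 2: 'a' x 4 (positions 1-4)
  Group 3: 'd' x 6 (positions 5-10)
Total groups: 3

3


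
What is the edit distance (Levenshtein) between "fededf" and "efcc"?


Computing edit distance: "fededf" -> "efcc"
DP table:
           e    f    c    c
      0    1    2    3    4
  f   1    1    1    2    3
  e   2    1    2    2    3
  d   3    2    2    3    3
  e   4    3    3    3    4
  d   5    4    4    4    4
  f   6    5    4    5    5
Edit distance = dp[6][4] = 5

5


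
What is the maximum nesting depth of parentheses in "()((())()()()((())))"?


Input: "()((())()()()((())))"
Tracking depth:
  Position 0 '(': depth becomes 1
  Position 1 ')': depth becomes 0
  Position 2 '(': depth becomes 1
  Position 3 '(': depth becomes 2
  Position 4 '(': depth becomes 3
  Position 5 ')': depth becomes 2
  Position 6 ')': depth becomes 1
  Position 7 '(': depth becomes 2
  Position 8 ')': depth becomes 1
  Position 9 '(': depth becomes 2
  Position 10 ')': depth becomes 1
  Position 11 '(': depth becomes 2
  Position 12 ')': depth becomes 1
  Position 13 '(': depth becomes 2
  Position 14 '(': depth becomes 3
  Position 15 '(': depth becomes 4
  Position 16 ')': depth becomes 3
  Position 17 ')': depth becomes 2
  Position 18 ')': depth becomes 1
  Position 19 ')': depth becomes 0
Maximum depth reached: 4

4


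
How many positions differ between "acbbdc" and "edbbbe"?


Comparing "acbbdc" and "edbbbe" position by position:
  Position 0: 'a' vs 'e' => DIFFER
  Position 1: 'c' vs 'd' => DIFFER
  Position 2: 'b' vs 'b' => same
  Position 3: 'b' vs 'b' => same
  Position 4: 'd' vs 'b' => DIFFER
  Position 5: 'c' vs 'e' => DIFFER
Positions that differ: 4

4


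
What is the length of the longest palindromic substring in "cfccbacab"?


Input: "cfccbacab"
Checking substrings for palindromes:
  [4:9] "bacab" (len 5) => palindrome
  [0:3] "cfc" (len 3) => palindrome
  [5:8] "aca" (len 3) => palindrome
  [2:4] "cc" (len 2) => palindrome
Longest palindromic substring: "bacab" with length 5

5


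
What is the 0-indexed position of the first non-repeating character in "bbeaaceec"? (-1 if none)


Input: bbeaaceec
Character frequencies:
  'a': 2
  'b': 2
  'c': 2
  'e': 3
Scanning left to right for freq == 1:
  Position 0 ('b'): freq=2, skip
  Position 1 ('b'): freq=2, skip
  Position 2 ('e'): freq=3, skip
  Position 3 ('a'): freq=2, skip
  Position 4 ('a'): freq=2, skip
  Position 5 ('c'): freq=2, skip
  Position 6 ('e'): freq=3, skip
  Position 7 ('e'): freq=3, skip
  Position 8 ('c'): freq=2, skip
  No unique character found => answer = -1

-1


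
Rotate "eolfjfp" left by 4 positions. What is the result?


Input: "eolfjfp", rotate left by 4
First 4 characters: "eolf"
Remaining characters: "jfp"
Concatenate remaining + first: "jfp" + "eolf" = "jfpeolf"

jfpeolf


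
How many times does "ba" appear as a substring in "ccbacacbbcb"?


Searching for "ba" in "ccbacacbbcb"
Scanning each position:
  Position 0: "cc" => no
  Position 1: "cb" => no
  Position 2: "ba" => MATCH
  Position 3: "ac" => no
  Position 4: "ca" => no
  Position 5: "ac" => no
  Position 6: "cb" => no
  Position 7: "bb" => no
  Position 8: "bc" => no
  Position 9: "cb" => no
Total occurrences: 1

1


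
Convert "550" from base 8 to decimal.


Input: "550" in base 8
Positional expansion:
  Digit '5' (value 5) x 8^2 = 320
  Digit '5' (value 5) x 8^1 = 40
  Digit '0' (value 0) x 8^0 = 0
Sum = 360

360


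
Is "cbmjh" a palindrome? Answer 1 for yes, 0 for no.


Input: cbmjh
Reversed: hjmbc
  Compare pos 0 ('c') with pos 4 ('h'): MISMATCH
  Compare pos 1 ('b') with pos 3 ('j'): MISMATCH
Result: not a palindrome

0


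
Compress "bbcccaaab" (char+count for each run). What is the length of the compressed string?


Input: bbcccaaab
Runs:
  'b' x 2 => "b2"
  'c' x 3 => "c3"
  'a' x 3 => "a3"
  'b' x 1 => "b1"
Compressed: "b2c3a3b1"
Compressed length: 8

8


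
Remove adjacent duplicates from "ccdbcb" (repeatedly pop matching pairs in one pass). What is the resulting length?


Input: ccdbcb
Stack-based adjacent duplicate removal:
  Read 'c': push. Stack: c
  Read 'c': matches stack top 'c' => pop. Stack: (empty)
  Read 'd': push. Stack: d
  Read 'b': push. Stack: db
  Read 'c': push. Stack: dbc
  Read 'b': push. Stack: dbcb
Final stack: "dbcb" (length 4)

4
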